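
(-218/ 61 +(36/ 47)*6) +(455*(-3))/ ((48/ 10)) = -6498985/ 22936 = -283.35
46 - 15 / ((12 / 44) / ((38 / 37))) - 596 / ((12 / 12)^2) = -22440 / 37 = -606.49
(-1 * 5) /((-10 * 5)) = 1 /10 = 0.10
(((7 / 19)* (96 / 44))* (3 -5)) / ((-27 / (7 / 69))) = 784 / 129789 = 0.01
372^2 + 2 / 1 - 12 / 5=691918 / 5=138383.60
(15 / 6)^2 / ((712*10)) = 5 / 5696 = 0.00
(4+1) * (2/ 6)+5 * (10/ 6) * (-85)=-2120/ 3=-706.67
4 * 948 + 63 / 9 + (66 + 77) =3942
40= 40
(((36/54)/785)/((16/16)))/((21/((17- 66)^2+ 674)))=410/3297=0.12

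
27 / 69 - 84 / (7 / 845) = -233211 / 23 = -10139.61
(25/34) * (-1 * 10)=-125/17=-7.35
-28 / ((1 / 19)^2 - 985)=2527 / 88896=0.03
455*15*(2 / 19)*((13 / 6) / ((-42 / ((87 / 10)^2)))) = -426387 / 152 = -2805.18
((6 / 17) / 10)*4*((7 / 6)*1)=14 / 85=0.16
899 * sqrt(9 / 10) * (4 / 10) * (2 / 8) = 2697 * sqrt(10) / 100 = 85.29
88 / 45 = 1.96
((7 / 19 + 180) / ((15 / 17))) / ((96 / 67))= 3903353 / 27360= 142.67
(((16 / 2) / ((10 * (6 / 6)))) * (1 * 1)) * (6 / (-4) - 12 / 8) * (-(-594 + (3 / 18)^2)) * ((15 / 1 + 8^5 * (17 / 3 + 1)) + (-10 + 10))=-311433891.44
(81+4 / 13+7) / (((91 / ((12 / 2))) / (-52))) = -3936 / 13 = -302.77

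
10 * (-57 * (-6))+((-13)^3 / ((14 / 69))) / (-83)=4125633 / 1162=3550.46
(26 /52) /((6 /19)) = 19 /12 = 1.58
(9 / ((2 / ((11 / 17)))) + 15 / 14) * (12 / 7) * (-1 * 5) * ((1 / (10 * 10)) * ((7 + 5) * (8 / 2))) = -68256 / 4165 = -16.39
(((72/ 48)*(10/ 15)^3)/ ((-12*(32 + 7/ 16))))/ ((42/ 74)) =-592/ 294273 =-0.00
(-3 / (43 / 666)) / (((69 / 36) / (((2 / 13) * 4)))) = -191808 / 12857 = -14.92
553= 553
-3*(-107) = 321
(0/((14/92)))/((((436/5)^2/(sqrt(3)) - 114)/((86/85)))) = 0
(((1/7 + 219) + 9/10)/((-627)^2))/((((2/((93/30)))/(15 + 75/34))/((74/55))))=229674133/11435685800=0.02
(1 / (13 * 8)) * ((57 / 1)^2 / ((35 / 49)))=43.74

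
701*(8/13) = 5608/13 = 431.38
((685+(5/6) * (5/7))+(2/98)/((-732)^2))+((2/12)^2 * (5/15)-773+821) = 57783185743/78766128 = 733.60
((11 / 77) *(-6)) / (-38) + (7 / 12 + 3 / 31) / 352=38771 / 1583232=0.02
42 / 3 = 14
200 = 200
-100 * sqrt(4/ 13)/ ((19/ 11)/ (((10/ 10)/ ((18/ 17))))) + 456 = 456-18700 * sqrt(13)/ 2223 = 425.67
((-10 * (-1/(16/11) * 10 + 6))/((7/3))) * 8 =30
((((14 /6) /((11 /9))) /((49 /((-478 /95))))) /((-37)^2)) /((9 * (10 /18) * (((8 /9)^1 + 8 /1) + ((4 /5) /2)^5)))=-806625 /250644284968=-0.00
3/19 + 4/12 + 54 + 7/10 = 31459/570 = 55.19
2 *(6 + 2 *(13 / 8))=37 / 2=18.50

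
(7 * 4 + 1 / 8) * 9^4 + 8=1476289 / 8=184536.12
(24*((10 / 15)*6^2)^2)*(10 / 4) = 34560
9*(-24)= -216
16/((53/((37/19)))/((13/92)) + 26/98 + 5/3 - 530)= -565656/11859719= -0.05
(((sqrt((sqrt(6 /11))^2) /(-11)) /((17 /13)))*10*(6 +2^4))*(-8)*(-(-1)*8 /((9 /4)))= 321.29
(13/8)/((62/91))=1183/496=2.39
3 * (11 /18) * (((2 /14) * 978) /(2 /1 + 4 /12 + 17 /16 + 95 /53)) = 4561392 /92393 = 49.37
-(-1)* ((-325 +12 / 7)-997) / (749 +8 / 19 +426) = -175598 / 156331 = -1.12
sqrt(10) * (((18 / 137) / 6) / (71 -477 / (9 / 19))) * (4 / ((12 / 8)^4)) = -8 * sqrt(10) / 432783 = -0.00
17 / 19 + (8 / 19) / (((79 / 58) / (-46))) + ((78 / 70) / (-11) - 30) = -25095474 / 577885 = -43.43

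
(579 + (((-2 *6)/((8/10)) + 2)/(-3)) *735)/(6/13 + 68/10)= 61165/118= 518.35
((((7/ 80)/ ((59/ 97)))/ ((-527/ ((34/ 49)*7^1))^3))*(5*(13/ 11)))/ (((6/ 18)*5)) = -3783/ 9473835910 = -0.00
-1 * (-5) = 5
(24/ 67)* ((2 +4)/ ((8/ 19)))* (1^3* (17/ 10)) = 2907/ 335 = 8.68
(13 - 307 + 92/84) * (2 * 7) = -12302/3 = -4100.67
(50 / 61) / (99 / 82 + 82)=4100 / 416203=0.01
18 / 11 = 1.64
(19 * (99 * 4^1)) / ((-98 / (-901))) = 3389562 / 49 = 69174.73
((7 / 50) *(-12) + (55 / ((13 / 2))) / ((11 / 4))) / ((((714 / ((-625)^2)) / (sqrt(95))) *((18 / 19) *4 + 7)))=13478125 *sqrt(95) / 190281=690.39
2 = 2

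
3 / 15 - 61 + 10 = -254 / 5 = -50.80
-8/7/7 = -8/49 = -0.16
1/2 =0.50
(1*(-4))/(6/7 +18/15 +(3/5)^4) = -17500/9567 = -1.83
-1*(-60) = 60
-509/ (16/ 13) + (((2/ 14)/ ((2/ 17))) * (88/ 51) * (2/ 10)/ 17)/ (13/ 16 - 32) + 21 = -392.56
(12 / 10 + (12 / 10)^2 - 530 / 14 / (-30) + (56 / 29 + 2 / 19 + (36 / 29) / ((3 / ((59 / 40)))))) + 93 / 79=176554724 / 22852725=7.73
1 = 1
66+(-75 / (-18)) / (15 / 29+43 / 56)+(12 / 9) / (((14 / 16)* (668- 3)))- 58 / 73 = 145633105532 / 2127581715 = 68.45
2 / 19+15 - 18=-2.89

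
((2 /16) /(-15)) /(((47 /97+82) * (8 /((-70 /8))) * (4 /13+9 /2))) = 1261 /54864000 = 0.00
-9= -9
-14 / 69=-0.20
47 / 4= 11.75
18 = 18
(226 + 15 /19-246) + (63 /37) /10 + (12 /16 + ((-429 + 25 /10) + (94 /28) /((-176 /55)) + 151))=-232144721 /787360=-294.84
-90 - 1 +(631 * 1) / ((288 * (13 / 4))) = -84545 / 936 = -90.33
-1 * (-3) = 3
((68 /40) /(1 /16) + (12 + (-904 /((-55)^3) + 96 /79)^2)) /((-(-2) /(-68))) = -238999002282092904 /172754878140625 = -1383.46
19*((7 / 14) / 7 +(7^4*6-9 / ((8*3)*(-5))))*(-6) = -229922097 / 140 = -1642300.69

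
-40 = -40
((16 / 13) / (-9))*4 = -0.55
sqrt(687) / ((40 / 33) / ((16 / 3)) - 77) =-22 * sqrt(687) / 1689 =-0.34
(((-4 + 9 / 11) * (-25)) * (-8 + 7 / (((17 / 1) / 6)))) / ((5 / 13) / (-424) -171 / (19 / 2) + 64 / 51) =1360086000 / 51782533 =26.27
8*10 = 80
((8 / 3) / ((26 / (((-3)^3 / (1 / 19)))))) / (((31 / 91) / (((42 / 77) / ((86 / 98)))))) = -96.00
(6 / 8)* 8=6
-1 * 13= -13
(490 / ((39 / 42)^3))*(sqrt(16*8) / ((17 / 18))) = 7331.26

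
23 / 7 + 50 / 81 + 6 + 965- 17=543131 / 567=957.90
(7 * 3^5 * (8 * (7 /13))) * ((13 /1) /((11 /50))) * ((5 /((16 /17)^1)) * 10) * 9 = 2277213750 /11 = 207019431.82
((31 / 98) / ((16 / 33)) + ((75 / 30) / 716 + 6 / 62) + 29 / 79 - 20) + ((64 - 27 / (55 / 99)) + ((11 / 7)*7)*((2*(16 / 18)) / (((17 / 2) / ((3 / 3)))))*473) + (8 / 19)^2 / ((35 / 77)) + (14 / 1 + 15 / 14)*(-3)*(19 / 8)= 185599877641850479 / 189826356273120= 977.74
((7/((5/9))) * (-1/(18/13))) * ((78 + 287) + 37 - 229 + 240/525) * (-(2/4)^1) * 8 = 157846/25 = 6313.84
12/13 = 0.92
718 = 718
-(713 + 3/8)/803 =-5707/6424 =-0.89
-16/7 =-2.29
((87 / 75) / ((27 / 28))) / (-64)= -203 / 10800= -0.02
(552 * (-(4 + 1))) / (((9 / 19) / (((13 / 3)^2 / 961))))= -2954120 / 25947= -113.85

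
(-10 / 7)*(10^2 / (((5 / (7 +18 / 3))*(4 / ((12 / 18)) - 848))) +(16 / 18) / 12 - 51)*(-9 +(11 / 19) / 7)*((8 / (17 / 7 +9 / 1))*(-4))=2762834440 / 1511811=1827.50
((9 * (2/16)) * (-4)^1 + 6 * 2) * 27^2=10935/2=5467.50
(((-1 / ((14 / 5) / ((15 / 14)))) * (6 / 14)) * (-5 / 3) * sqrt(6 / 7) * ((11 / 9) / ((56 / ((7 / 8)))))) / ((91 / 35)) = 6875 * sqrt(42) / 23971584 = 0.00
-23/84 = -0.27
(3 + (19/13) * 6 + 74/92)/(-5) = -7519/2990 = -2.51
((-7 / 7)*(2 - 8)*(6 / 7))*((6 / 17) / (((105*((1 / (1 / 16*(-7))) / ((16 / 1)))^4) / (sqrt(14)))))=155.30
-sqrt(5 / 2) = -sqrt(10) / 2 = -1.58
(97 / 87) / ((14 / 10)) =485 / 609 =0.80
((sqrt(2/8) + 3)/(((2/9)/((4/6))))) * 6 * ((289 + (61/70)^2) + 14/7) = 12866589/700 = 18380.84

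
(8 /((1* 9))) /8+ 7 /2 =65 /18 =3.61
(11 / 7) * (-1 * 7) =-11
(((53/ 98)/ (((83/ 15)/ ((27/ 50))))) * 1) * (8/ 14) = 4293/ 142345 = 0.03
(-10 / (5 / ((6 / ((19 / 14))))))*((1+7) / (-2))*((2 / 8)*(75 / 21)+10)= 7320 / 19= 385.26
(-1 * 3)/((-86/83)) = 249/86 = 2.90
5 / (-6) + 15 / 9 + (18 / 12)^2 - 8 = -4.92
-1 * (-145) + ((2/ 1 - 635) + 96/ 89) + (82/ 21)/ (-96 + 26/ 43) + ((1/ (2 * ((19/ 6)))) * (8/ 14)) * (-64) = -35887523353/ 72833061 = -492.74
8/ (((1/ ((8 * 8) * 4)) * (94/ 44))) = 45056/ 47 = 958.64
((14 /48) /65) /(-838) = -7 /1307280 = -0.00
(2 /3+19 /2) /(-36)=-61 /216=-0.28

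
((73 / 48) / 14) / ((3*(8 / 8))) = 73 / 2016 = 0.04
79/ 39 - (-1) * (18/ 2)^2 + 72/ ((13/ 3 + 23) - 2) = 85.87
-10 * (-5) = 50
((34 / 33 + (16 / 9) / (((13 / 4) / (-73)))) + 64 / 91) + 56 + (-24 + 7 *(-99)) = -6299075 / 9009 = -699.20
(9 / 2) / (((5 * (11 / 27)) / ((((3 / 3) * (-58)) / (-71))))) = 7047 / 3905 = 1.80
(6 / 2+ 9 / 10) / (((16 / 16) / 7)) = 27.30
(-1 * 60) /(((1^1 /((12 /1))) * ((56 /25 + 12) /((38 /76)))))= -2250 /89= -25.28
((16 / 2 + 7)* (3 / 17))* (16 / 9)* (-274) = -21920 / 17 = -1289.41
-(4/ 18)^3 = -8/ 729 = -0.01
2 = 2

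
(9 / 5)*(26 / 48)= 39 / 40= 0.98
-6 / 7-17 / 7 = -23 / 7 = -3.29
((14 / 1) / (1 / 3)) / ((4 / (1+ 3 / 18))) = 49 / 4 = 12.25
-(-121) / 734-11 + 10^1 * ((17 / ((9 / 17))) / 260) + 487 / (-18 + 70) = -40315 / 171756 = -0.23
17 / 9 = 1.89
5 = 5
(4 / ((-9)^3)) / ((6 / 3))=-2 / 729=-0.00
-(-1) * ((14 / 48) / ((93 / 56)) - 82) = -22829 / 279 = -81.82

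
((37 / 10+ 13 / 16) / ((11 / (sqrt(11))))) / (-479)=-361 * sqrt(11) / 421520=-0.00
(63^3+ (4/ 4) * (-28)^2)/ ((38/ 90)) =11287395/ 19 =594073.42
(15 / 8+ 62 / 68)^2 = 143641 / 18496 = 7.77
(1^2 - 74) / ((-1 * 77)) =73 / 77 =0.95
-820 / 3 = -273.33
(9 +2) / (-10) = -1.10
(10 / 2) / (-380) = -1 / 76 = -0.01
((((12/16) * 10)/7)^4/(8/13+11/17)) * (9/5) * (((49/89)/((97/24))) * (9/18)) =6712875/52454108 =0.13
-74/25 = -2.96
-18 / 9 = -2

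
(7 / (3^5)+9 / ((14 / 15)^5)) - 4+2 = 1403135429 / 130691232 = 10.74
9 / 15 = 3 / 5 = 0.60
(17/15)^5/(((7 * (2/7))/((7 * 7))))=69572993/1518750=45.81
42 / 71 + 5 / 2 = 439 / 142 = 3.09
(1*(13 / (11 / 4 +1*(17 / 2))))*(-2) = -104 / 45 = -2.31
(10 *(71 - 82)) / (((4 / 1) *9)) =-55 / 18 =-3.06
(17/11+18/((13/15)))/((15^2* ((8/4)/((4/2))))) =3191/32175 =0.10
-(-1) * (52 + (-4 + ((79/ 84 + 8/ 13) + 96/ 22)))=647681/ 12012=53.92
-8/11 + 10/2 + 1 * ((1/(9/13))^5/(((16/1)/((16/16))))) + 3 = 79666943/10392624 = 7.67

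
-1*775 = -775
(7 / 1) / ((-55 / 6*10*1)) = -21 / 275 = -0.08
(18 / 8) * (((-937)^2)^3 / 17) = 6090880160873197881 / 68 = 89571767071664674.72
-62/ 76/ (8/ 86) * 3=-3999/ 152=-26.31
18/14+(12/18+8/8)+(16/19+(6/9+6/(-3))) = 982/399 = 2.46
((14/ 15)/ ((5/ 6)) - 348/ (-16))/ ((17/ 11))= 25157/ 1700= 14.80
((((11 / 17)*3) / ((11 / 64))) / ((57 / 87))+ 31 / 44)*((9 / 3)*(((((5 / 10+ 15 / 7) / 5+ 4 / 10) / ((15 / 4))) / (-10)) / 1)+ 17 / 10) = 29019569 / 994840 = 29.17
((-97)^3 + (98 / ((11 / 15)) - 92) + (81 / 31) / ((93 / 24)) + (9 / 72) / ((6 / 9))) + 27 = -154354105887 / 169136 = -912603.50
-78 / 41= -1.90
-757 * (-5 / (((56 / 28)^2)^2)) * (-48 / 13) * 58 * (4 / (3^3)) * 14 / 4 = -26268.55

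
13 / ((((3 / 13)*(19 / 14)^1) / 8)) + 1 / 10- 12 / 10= 188653 / 570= 330.97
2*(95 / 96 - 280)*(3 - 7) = 2232.08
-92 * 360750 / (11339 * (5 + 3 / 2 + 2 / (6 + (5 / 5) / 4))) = -72150000 / 168113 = -429.18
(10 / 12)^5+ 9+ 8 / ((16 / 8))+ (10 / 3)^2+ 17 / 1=322805 / 7776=41.51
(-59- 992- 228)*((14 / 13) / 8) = -8953 / 52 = -172.17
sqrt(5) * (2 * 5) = 10 * sqrt(5) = 22.36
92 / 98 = 46 / 49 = 0.94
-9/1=-9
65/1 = 65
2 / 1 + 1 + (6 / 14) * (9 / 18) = 45 / 14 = 3.21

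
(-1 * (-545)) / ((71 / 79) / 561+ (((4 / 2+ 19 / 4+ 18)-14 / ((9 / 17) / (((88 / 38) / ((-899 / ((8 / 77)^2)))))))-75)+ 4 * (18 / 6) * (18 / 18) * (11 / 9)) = -34656047769420 / 2262562746799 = -15.32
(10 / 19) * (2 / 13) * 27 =540 / 247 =2.19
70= 70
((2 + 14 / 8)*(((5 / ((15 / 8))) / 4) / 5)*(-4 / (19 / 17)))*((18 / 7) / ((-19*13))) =612 / 32851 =0.02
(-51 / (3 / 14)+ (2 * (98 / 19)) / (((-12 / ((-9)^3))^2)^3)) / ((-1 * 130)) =-10088665468007273 / 2529280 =-3988749947.81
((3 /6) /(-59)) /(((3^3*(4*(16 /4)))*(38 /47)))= -47 /1937088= -0.00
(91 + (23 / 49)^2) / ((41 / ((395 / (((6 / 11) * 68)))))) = 237910475 / 10040982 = 23.69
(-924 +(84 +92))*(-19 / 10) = 7106 / 5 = 1421.20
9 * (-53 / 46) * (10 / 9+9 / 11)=-10123 / 506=-20.01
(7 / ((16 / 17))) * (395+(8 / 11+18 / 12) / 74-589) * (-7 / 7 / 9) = 4175353 / 26048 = 160.29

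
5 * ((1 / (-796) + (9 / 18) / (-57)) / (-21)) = 325 / 136116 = 0.00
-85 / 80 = -17 / 16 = -1.06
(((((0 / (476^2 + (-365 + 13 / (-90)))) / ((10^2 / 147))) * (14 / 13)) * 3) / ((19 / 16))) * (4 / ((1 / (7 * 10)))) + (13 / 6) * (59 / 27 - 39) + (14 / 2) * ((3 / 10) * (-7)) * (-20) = 17353 / 81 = 214.23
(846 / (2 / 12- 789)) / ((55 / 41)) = -0.80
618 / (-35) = -618 / 35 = -17.66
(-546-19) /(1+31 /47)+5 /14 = -92845 /273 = -340.09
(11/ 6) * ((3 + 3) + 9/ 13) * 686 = 8416.69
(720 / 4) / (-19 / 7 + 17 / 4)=5040 / 43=117.21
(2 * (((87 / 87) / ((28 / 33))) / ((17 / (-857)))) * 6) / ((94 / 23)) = -1951389 / 11186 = -174.45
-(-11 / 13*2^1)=22 / 13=1.69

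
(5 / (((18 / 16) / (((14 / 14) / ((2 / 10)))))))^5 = 320000000000 / 59049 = 5419228.10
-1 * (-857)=857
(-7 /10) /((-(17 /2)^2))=14 /1445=0.01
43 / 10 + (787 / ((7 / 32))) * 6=1511341 / 70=21590.59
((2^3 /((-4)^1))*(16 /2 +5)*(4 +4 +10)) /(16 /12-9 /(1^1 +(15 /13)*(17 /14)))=306774 /1583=193.79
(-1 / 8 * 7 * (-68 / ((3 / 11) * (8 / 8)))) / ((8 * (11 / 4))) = 119 / 12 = 9.92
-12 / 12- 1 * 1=-2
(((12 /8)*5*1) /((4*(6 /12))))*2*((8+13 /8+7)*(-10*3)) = -29925 /8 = -3740.62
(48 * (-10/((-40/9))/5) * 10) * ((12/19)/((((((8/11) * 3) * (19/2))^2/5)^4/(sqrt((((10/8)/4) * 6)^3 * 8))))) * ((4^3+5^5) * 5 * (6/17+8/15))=80464295083871875 * sqrt(15)/1213347047674355712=0.26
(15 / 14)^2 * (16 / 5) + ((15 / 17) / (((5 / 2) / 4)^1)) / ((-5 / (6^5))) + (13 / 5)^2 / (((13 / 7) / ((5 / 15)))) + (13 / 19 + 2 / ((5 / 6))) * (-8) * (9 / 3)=-2264.71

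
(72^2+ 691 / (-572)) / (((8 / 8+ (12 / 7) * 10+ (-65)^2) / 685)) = 14215050815 / 16989544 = 836.69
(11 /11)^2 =1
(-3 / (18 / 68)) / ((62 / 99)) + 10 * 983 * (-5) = -1524211 / 31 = -49168.10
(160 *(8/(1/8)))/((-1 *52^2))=-640/169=-3.79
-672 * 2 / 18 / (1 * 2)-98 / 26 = -1603 / 39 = -41.10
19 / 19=1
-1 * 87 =-87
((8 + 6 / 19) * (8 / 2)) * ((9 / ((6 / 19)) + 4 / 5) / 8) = 23147 / 190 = 121.83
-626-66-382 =-1074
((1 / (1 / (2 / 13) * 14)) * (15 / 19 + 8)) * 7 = 167 / 247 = 0.68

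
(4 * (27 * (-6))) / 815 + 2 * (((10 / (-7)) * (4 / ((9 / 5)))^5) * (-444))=7719590717912 / 112291515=68745.98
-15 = -15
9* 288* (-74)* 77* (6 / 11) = -8055936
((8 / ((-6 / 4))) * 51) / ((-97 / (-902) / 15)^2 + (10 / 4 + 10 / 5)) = -60.44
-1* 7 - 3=-10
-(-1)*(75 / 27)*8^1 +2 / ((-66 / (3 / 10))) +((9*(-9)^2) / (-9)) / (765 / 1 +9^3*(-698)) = 1241466833 / 55888470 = 22.21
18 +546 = 564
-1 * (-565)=565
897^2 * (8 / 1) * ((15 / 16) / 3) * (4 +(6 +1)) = 44253495 / 2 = 22126747.50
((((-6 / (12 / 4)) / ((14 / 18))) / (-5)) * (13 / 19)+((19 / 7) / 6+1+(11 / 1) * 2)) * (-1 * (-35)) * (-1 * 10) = -474895 / 57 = -8331.49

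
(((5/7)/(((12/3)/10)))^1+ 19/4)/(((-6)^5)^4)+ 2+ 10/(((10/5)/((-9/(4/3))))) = -1083441617738661827/34124145440587776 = -31.75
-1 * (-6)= 6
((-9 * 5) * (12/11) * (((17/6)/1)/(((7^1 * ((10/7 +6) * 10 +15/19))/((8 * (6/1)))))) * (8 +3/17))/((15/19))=-14451552/109835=-131.58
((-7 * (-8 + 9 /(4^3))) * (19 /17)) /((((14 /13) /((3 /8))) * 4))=372723 /69632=5.35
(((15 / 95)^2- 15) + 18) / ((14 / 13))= 1014 / 361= 2.81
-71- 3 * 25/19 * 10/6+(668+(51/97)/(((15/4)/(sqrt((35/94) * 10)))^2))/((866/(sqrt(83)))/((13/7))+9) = -246615423561122/3084717340997+720140260840 * sqrt(83)/487060632789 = -66.48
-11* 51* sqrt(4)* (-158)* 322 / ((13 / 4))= 228331488 / 13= 17563960.62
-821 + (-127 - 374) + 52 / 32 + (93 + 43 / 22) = -107837 / 88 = -1225.42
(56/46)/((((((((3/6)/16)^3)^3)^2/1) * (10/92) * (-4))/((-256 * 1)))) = 4436777100798802905238461218816/5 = 887355420159760581047692200000.00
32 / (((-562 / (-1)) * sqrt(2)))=8 * sqrt(2) / 281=0.04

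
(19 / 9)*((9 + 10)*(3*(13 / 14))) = 4693 / 42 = 111.74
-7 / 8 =-0.88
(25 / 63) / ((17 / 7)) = 0.16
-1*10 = -10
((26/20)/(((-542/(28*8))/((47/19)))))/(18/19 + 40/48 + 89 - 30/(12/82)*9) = 205296/270974255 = 0.00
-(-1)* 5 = 5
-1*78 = -78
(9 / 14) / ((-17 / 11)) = -99 / 238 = -0.42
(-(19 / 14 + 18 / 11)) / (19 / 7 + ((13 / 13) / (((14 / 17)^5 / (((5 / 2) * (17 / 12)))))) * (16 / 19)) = -504728616 / 1785216103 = -0.28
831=831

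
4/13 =0.31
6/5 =1.20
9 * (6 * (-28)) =-1512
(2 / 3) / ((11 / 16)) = 32 / 33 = 0.97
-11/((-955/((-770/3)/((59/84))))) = -47432/11269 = -4.21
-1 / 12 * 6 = -1 / 2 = -0.50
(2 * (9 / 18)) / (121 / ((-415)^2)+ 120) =172225 / 20667121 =0.01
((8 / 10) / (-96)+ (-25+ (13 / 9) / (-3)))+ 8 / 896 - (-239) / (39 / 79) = 90151717 / 196560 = 458.65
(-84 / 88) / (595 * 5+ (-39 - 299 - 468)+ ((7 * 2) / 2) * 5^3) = -21 / 66968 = -0.00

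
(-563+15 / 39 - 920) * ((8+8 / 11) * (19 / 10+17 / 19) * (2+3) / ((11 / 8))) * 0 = 0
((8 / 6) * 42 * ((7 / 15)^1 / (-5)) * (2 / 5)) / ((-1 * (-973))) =-0.00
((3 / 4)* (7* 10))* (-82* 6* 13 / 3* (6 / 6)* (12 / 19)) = -1343160 / 19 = -70692.63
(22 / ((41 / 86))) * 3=5676 / 41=138.44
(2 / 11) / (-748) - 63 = -259183 / 4114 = -63.00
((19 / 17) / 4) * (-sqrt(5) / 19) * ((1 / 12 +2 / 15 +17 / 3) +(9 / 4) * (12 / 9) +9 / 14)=-4001 * sqrt(5) / 28560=-0.31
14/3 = 4.67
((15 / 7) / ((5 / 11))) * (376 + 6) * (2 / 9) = 8404 / 21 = 400.19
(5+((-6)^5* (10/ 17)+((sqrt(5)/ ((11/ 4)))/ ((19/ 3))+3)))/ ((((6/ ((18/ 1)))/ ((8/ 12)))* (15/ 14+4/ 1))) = -1800.67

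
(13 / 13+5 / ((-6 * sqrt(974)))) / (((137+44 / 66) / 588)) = 4.16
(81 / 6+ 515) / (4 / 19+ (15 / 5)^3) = 20083 / 1034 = 19.42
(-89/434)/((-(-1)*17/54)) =-0.65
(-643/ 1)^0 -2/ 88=43/ 44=0.98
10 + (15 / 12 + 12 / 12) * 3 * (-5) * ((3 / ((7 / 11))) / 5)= -611 / 28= -21.82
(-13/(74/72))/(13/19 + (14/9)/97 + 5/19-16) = 1940679/2307061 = 0.84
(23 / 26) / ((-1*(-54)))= 23 / 1404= 0.02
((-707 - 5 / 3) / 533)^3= -9609256376 / 4088324799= -2.35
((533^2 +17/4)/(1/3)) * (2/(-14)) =-487017/4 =-121754.25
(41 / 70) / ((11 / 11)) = 41 / 70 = 0.59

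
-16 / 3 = -5.33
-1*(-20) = 20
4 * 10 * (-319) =-12760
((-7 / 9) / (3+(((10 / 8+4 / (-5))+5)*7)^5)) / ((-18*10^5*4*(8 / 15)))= 35 / 13964213035802322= 0.00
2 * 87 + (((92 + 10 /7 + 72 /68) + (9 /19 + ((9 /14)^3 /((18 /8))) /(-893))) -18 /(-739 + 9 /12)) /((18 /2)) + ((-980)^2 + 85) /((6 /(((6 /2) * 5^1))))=110775361379326940 /46129548297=2401397.05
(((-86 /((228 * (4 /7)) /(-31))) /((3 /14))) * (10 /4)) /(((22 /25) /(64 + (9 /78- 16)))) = 1134882875 /86944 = 13053.03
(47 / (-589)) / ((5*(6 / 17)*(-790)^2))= -799 / 11027847000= -0.00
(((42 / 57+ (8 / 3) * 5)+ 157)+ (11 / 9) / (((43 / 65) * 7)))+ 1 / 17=171.39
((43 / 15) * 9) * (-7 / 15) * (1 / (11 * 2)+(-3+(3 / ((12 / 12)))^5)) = -1589581 / 550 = -2890.15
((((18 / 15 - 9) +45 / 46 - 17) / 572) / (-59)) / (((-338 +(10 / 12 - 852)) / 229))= -3764073 / 27691077700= -0.00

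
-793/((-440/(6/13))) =183/220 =0.83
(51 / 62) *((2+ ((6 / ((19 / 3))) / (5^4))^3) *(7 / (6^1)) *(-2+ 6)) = 398545410850258 / 51911376953125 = 7.68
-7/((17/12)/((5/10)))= -42/17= -2.47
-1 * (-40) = 40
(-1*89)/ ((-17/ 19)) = 1691/ 17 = 99.47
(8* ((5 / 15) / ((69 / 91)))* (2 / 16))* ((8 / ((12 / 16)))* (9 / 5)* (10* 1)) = 5824 / 69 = 84.41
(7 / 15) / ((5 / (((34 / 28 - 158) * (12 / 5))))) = -878 / 25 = -35.12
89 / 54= 1.65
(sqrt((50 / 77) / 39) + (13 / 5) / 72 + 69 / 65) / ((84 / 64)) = 80*sqrt(6006) / 63063 + 10274 / 12285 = 0.93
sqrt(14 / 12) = sqrt(42) / 6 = 1.08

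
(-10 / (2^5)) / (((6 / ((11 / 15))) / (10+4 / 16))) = -451 / 1152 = -0.39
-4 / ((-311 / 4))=16 / 311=0.05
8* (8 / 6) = 32 / 3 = 10.67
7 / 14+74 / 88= 59 / 44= 1.34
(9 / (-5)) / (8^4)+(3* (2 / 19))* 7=859989 / 389120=2.21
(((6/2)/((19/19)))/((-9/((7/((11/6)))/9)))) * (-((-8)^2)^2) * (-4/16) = -14336/99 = -144.81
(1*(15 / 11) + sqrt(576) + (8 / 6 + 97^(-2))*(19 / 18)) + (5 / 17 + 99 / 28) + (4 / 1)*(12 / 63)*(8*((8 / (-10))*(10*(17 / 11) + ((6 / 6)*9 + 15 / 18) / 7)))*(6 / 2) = -914301533587 / 4232356380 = -216.03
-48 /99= -16 /33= -0.48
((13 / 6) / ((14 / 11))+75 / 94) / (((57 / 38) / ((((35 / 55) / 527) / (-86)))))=-9871 / 421766532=-0.00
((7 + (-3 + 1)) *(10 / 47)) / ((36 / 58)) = 725 / 423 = 1.71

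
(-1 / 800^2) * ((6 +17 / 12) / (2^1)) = -89 / 15360000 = -0.00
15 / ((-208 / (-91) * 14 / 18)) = 8.44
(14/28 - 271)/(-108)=541/216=2.50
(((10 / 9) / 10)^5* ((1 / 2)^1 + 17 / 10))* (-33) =-121 / 98415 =-0.00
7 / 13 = 0.54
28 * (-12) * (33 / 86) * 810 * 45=-202078800 / 43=-4699506.98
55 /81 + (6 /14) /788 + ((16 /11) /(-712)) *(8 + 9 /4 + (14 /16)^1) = 1614077 /2457378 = 0.66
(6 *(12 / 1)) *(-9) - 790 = -1438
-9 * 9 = -81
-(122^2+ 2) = -14886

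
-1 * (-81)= 81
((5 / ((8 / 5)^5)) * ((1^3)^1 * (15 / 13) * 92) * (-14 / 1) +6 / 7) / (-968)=263821137 / 360808448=0.73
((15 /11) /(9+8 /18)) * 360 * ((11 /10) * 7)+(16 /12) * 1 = 20480 /51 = 401.57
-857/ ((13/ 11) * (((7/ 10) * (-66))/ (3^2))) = 12855/ 91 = 141.26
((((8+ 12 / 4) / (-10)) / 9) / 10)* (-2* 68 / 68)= 11 / 450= 0.02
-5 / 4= -1.25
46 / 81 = 0.57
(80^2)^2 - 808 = 40959192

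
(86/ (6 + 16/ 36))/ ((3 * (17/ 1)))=129/ 493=0.26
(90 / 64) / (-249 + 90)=-15 / 1696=-0.01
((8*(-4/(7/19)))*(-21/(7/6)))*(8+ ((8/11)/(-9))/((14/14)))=136192/11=12381.09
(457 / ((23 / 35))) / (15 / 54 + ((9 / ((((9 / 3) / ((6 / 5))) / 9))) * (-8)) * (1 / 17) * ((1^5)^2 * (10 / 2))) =-4894470 / 534589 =-9.16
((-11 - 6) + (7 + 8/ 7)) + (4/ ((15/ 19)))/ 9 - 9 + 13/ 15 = -15524/ 945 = -16.43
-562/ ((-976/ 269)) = 75589/ 488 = 154.90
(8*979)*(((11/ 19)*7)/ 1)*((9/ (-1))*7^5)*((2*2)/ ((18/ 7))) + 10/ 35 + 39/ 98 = -7468408055.74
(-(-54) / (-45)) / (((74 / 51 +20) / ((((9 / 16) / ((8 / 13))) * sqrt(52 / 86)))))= -17901 * sqrt(1118) / 15053440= -0.04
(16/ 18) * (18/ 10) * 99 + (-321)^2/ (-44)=-2183.44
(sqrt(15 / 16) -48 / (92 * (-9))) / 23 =0.04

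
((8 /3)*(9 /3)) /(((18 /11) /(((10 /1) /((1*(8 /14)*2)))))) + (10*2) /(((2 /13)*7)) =3865 /63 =61.35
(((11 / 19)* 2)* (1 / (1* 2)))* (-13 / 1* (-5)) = 715 / 19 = 37.63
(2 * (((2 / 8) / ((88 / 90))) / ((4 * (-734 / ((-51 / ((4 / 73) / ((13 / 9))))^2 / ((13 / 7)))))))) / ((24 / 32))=-700736855 / 3100416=-226.01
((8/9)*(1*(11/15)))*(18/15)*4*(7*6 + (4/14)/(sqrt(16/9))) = 69344/525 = 132.08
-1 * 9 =-9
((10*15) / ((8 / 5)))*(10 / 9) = 625 / 6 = 104.17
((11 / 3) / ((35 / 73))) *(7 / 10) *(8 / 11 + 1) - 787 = -116663 / 150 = -777.75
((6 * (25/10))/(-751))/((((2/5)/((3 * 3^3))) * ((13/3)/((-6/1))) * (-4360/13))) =-0.02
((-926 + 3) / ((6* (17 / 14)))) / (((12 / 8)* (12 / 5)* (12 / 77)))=-2487485 / 11016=-225.81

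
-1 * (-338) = 338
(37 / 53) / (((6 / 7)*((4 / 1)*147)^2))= 0.00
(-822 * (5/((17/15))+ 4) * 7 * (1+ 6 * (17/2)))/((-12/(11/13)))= 3017014/17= 177471.41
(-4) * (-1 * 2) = 8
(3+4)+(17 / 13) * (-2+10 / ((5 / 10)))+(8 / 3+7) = 1568 / 39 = 40.21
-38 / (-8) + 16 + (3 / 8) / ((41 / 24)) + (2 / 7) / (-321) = 7727105 / 368508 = 20.97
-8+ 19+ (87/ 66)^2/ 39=208477/ 18876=11.04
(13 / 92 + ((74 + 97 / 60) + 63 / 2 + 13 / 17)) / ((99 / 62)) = 39280286 / 580635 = 67.65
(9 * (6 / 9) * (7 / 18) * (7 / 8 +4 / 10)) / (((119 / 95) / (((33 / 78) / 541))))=209 / 112528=0.00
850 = 850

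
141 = 141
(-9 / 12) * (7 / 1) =-21 / 4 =-5.25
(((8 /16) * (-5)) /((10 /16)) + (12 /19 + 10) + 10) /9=316 /171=1.85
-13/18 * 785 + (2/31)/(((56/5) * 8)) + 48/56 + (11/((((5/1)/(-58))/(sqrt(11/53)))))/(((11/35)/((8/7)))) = -5054021/8928 - 464 * sqrt(583)/53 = -777.47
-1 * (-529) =529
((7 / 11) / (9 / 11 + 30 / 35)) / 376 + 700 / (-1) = -33952751 / 48504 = -700.00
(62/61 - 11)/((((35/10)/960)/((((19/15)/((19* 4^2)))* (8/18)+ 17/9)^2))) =-241846312/24705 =-9789.37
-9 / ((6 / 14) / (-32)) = 672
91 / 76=1.20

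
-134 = -134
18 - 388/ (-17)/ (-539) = 164546/ 9163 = 17.96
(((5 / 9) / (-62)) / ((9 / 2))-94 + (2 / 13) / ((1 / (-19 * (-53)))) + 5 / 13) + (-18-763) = -23492981 / 32643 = -719.69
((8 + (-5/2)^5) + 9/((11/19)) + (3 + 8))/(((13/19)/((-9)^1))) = 3798765/4576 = 830.15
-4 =-4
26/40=0.65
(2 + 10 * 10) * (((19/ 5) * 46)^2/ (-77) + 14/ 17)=-40391.51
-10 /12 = -5 /6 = -0.83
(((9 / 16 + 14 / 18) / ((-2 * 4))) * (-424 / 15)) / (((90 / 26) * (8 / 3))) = 132977 / 259200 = 0.51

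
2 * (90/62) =90/31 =2.90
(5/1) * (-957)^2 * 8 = 36633960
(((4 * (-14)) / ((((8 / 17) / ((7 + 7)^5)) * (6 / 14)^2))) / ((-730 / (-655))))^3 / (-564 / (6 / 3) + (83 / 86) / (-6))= 1490740348655898735720526408092368896 / 13763260017945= 108313026616675226151674.10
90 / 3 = 30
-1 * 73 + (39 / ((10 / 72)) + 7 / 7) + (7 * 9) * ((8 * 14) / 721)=112572 / 515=218.59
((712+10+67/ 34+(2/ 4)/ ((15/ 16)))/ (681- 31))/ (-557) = -369497/ 184645500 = -0.00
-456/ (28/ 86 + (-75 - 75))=4902/ 1609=3.05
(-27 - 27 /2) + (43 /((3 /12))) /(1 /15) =2539.50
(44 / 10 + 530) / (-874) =-1336 / 2185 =-0.61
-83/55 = -1.51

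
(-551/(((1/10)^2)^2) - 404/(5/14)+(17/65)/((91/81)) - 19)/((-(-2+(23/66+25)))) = 2151497835696/9115015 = 236038.87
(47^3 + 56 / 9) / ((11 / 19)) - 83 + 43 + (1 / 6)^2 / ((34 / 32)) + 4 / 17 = 100588223 / 561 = 179301.65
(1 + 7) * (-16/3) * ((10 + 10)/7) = -2560/21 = -121.90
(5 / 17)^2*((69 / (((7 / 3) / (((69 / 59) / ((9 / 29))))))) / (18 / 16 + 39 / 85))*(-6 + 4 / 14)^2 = 198.74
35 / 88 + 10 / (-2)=-4.60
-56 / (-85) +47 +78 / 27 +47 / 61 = 2394764 / 46665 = 51.32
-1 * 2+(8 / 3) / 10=-1.73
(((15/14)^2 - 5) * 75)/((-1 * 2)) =56625/392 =144.45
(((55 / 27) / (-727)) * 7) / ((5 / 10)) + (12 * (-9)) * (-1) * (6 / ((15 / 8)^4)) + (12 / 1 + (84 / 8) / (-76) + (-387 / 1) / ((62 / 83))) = -26234690141611 / 57807405000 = -453.83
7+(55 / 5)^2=128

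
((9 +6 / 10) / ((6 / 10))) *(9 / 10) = 72 / 5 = 14.40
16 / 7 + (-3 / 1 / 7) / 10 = 157 / 70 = 2.24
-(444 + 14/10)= -2227/5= -445.40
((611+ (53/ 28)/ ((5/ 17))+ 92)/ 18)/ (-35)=-33107/ 29400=-1.13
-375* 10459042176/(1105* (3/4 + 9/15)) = -1743173696000/663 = -2629221260.94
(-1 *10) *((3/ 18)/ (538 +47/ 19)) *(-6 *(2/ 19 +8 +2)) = 640/ 3423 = 0.19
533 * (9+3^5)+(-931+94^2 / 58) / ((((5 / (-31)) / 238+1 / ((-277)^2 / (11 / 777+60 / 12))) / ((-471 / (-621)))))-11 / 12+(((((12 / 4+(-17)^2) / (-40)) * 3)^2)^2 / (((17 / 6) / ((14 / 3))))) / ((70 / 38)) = 10671222630687808771157 / 8180708147418750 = 1304437.52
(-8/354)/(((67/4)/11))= -176/11859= -0.01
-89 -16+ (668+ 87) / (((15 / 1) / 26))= 3611 / 3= 1203.67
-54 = -54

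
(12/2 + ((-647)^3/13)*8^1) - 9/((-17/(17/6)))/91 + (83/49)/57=-12103298508761/72618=-166670777.34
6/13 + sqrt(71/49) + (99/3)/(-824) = 4515/10712 + sqrt(71)/7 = 1.63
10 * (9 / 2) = 45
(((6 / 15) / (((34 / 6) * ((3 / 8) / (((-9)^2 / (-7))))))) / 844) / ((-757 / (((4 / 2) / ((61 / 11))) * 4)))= 28512 / 5797291465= 0.00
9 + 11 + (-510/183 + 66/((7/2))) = 15402/427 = 36.07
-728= -728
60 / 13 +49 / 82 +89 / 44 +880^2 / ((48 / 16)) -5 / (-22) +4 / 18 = 4953209863 / 19188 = 258141.02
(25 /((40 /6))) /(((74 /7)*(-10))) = -21 /592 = -0.04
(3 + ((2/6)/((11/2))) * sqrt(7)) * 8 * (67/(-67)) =-24 - 16 * sqrt(7)/33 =-25.28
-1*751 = -751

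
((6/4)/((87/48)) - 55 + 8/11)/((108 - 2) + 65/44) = -68196/137141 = -0.50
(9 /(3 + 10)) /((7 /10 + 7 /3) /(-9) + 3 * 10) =0.02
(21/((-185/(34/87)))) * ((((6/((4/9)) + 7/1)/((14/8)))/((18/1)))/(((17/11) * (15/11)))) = -9922/724275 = -0.01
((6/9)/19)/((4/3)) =1/38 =0.03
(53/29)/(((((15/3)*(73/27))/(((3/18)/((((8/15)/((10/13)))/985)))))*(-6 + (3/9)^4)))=-114172335/21356296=-5.35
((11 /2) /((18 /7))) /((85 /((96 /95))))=616 /24225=0.03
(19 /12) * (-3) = -19 /4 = -4.75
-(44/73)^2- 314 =-1675242/5329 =-314.36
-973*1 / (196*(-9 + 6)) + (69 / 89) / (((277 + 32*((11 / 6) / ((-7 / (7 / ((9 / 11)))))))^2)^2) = 507757661754211009 / 306846356662620012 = 1.65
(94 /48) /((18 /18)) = 47 /24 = 1.96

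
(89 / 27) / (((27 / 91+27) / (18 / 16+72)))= 526435 / 59616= 8.83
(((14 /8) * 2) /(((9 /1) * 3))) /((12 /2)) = 7 /324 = 0.02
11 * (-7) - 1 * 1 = -78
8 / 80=1 / 10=0.10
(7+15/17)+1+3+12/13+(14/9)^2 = 272546/17901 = 15.23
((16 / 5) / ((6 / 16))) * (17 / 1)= 2176 / 15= 145.07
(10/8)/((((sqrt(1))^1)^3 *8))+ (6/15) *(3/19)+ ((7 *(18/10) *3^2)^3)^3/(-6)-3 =-613761805792454325197470421/1187500000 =-516852046983119431.75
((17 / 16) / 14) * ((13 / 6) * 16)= 221 / 84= 2.63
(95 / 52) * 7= 665 / 52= 12.79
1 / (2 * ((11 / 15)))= 15 / 22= 0.68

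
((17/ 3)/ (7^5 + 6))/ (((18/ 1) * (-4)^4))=1/ 13671936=0.00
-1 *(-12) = 12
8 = 8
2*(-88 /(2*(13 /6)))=-528 /13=-40.62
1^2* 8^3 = 512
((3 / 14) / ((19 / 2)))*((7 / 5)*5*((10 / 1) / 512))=0.00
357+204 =561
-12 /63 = -0.19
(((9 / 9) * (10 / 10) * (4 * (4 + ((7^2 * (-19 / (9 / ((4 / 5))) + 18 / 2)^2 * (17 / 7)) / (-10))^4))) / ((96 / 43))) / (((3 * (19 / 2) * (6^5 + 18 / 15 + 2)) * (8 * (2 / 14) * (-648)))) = -8285553478379867552942454187981 / 4638271239296323200000000000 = -1786.35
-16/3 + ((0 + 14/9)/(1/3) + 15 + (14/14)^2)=46/3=15.33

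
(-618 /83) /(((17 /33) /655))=-13358070 /1411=-9467.09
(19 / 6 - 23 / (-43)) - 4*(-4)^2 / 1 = -15557 / 258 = -60.30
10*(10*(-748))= -74800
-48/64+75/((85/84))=4989/68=73.37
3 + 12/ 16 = 15/ 4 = 3.75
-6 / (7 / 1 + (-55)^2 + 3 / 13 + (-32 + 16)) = -78 / 39211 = -0.00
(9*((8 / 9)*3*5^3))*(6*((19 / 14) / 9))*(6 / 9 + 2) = 7238.10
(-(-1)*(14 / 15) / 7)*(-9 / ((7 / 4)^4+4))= -1536 / 17125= -0.09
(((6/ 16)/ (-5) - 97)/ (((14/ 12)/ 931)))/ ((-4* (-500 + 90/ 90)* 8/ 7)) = -10845219/ 319360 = -33.96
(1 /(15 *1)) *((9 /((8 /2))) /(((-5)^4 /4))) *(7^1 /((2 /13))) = 273 /6250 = 0.04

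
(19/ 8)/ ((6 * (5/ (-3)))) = -19/ 80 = -0.24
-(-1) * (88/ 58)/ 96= 11/ 696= 0.02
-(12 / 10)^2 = -36 / 25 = -1.44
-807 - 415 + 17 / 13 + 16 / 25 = -396517 / 325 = -1220.05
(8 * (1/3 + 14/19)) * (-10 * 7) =-599.30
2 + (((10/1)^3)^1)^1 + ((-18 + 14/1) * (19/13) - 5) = 12885/13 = 991.15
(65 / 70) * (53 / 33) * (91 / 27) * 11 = 8957 / 162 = 55.29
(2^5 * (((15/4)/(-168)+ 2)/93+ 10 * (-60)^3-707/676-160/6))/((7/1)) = -7604610770069/770133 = -9874412.30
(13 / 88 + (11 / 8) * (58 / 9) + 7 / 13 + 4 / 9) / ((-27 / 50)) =-2571875 / 138996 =-18.50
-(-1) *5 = 5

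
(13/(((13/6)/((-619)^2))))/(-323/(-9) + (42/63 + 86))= 20690694/1103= 18758.56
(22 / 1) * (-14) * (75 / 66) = -350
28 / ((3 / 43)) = 1204 / 3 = 401.33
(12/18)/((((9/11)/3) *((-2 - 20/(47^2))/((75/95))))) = -121495/126483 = -0.96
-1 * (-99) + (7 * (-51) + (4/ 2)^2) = -254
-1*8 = -8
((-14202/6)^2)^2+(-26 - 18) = 31390124030677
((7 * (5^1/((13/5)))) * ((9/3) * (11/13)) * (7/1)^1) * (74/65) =598290/2197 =272.32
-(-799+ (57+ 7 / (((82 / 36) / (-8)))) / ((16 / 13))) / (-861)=-0.90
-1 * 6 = -6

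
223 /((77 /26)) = 5798 /77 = 75.30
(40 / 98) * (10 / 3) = 200 / 147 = 1.36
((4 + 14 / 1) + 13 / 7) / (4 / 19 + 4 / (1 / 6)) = 2641 / 3220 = 0.82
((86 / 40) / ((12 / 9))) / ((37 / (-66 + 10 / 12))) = -16813 / 5920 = -2.84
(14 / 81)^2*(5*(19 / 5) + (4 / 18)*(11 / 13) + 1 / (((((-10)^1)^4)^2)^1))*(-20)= -11000500005733 / 959546250000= -11.46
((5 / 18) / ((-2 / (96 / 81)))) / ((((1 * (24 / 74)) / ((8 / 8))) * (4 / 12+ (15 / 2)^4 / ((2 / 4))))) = -2960 / 36907569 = -0.00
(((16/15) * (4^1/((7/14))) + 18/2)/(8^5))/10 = 263/4915200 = 0.00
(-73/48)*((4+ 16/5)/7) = -1.56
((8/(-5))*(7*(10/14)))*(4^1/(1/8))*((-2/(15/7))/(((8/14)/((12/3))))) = 25088/15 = 1672.53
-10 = -10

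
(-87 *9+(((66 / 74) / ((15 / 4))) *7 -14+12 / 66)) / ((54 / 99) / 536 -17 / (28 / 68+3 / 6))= 13443482196 / 315212435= 42.65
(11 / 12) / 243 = 11 / 2916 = 0.00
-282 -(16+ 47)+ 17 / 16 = -5503 / 16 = -343.94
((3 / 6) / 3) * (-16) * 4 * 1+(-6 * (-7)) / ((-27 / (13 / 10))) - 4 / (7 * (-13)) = -51781 / 4095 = -12.64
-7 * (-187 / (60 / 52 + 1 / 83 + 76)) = 1412411 / 83262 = 16.96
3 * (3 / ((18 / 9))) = 9 / 2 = 4.50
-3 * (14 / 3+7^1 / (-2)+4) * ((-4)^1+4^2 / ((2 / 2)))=-186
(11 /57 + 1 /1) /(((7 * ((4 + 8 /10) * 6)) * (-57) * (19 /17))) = -1445 /15556212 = -0.00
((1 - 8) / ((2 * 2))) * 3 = -21 / 4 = -5.25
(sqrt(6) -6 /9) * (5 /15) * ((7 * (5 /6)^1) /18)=-35 /486 +35 * sqrt(6) /324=0.19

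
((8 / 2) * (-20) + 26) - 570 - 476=-1100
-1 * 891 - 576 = -1467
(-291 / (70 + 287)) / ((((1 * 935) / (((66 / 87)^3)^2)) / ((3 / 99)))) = -0.00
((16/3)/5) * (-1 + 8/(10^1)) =-16/75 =-0.21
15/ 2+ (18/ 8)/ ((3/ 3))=39/ 4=9.75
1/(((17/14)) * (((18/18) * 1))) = 14/17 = 0.82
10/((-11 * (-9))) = 10/99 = 0.10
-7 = -7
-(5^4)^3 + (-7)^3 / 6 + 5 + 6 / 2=-1464844045 / 6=-244140674.17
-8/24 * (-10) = 10/3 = 3.33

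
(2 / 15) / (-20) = -1 / 150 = -0.01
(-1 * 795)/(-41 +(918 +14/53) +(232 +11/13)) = -547755/764866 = -0.72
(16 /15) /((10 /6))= 16 /25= 0.64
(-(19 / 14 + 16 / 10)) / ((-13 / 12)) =2.73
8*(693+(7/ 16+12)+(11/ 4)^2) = 5704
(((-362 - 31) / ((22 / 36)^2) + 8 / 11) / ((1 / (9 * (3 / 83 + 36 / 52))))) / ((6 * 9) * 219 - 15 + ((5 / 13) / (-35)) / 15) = -47256512940 / 80956693301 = -0.58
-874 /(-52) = 437 /26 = 16.81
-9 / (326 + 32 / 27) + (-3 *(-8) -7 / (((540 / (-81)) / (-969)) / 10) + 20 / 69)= -3093518380 / 304773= -10150.24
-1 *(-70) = 70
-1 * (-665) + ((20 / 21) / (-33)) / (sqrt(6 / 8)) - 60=605 - 40 * sqrt(3) / 2079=604.97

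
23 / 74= 0.31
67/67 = 1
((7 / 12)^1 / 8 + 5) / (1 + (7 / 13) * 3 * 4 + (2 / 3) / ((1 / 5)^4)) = 6331 / 529312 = 0.01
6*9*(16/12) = 72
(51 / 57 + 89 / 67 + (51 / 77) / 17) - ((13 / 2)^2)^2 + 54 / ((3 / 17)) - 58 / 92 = -1477.43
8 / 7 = 1.14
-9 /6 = -3 /2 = -1.50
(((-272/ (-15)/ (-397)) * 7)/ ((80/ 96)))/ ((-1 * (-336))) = -34/ 29775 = -0.00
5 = 5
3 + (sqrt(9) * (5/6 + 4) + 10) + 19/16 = 459/16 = 28.69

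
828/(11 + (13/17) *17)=69/2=34.50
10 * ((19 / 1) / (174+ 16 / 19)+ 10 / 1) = 167905 / 1661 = 101.09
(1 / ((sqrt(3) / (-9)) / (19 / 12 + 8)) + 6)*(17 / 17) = 6 - 115*sqrt(3) / 4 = -43.80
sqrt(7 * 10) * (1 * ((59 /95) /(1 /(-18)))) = -1062 * sqrt(70) /95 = -93.53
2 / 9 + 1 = 1.22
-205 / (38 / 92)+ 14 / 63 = -84832 / 171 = -496.09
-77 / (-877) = 77 / 877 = 0.09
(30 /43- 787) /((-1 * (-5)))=-33811 /215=-157.26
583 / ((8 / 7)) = 4081 / 8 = 510.12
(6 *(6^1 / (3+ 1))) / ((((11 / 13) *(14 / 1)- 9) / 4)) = 468 / 37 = 12.65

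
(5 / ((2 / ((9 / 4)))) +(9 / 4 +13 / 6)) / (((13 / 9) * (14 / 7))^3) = 58563 / 140608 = 0.42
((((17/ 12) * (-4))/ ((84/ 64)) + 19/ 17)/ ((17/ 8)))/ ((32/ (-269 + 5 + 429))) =-7.76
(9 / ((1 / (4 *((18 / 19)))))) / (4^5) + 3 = 7377 / 2432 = 3.03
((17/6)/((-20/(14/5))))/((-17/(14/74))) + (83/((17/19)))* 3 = 52514933/188700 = 278.30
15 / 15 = 1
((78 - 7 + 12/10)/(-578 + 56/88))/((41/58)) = -7942/44895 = -0.18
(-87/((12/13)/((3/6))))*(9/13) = -261/8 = -32.62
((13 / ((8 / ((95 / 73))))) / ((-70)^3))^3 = -15069223 / 64299987494170624000000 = -0.00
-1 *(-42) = 42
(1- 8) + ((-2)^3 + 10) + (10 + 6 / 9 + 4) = 29 / 3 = 9.67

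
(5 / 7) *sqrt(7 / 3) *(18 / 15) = 2 *sqrt(21) / 7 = 1.31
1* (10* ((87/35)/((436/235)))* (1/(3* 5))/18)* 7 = 1363/3924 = 0.35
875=875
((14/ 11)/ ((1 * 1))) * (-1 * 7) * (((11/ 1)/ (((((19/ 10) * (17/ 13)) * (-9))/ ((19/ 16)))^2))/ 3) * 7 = -1449175/ 2247264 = -0.64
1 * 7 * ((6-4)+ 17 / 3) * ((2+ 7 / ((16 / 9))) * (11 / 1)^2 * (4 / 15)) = 370139 / 36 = 10281.64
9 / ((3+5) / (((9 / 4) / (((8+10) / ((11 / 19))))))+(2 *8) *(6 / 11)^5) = 1449459 / 17927872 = 0.08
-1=-1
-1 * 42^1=-42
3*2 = 6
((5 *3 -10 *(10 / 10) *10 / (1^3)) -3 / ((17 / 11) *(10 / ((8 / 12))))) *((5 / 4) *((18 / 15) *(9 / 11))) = -104.48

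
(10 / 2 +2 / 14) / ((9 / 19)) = 76 / 7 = 10.86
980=980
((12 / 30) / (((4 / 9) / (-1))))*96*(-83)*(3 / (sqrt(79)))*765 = 16457904*sqrt(79) / 79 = 1851658.87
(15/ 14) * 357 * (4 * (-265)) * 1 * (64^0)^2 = -405450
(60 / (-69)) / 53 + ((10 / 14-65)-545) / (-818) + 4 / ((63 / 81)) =40981627 / 6979994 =5.87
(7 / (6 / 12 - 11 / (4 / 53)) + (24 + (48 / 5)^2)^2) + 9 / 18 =1399960731 / 103750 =13493.60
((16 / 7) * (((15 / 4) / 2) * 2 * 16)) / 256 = 15 / 28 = 0.54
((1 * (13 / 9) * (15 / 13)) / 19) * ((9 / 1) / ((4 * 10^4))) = 3 / 152000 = 0.00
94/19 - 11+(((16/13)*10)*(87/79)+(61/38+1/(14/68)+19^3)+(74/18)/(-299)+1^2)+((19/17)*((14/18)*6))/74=6874.02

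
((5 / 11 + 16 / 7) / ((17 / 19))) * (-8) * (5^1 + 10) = -481080 / 1309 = -367.52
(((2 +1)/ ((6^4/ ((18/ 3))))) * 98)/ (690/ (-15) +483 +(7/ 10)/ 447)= 36505/ 11720382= 0.00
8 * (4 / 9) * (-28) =-896 / 9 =-99.56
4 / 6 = 2 / 3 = 0.67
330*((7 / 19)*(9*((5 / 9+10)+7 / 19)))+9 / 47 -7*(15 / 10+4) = 404317559 / 33934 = 11914.82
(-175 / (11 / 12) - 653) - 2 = -9305 / 11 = -845.91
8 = 8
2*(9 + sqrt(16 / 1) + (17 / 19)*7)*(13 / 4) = 2379 / 19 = 125.21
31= 31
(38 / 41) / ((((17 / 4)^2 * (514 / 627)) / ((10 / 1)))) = 1906080 / 3045193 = 0.63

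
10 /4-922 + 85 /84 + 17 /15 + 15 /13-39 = -5215397 /5460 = -955.20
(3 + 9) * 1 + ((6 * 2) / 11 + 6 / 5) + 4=1006 / 55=18.29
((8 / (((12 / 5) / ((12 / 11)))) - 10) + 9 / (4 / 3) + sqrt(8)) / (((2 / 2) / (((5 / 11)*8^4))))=87040 / 121 + 40960*sqrt(2) / 11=5985.36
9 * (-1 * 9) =-81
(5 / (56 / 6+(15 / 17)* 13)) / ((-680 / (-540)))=405 / 2122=0.19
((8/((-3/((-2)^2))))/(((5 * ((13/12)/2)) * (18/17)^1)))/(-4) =544/585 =0.93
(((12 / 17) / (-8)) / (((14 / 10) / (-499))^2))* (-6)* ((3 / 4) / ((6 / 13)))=728327925 / 6664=109292.91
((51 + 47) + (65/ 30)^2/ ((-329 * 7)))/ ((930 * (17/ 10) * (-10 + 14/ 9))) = -8124815/ 1106877072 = -0.01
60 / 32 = 15 / 8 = 1.88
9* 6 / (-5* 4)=-27 / 10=-2.70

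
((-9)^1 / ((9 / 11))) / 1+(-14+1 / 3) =-24.67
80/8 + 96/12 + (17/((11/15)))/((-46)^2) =419223/23276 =18.01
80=80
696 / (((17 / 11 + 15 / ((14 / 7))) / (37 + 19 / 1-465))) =-6262608 / 199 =-31470.39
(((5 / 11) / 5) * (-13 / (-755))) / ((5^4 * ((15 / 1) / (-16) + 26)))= 208 / 2081440625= 0.00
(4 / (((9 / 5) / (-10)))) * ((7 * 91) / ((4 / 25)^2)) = -9953125 / 18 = -552951.39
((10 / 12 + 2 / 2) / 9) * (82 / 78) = 451 / 2106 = 0.21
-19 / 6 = -3.17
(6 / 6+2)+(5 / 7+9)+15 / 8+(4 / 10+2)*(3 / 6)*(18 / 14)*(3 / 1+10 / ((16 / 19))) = 10511 / 280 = 37.54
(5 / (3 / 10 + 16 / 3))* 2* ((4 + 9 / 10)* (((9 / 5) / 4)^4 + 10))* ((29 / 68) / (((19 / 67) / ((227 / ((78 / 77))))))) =2673515356806833 / 90832768000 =29433.38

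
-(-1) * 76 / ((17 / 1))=4.47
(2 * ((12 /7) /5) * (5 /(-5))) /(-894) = 4 /5215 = 0.00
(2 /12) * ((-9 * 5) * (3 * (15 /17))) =-675 /34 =-19.85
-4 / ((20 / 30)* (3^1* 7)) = -2 / 7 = -0.29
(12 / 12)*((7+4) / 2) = 5.50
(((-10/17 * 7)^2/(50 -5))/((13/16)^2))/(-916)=-0.00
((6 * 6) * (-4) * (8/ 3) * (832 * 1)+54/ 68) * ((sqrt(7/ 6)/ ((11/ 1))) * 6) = -10862565 * sqrt(42)/ 374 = -188228.52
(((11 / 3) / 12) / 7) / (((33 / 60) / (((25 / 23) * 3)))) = 125 / 483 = 0.26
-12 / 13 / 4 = -3 / 13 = -0.23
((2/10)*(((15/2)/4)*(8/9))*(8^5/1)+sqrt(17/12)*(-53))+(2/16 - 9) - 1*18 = 261499/24 - 53*sqrt(51)/6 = 10832.71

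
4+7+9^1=20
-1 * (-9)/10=9/10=0.90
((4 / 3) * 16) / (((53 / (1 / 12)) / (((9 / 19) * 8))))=128 / 1007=0.13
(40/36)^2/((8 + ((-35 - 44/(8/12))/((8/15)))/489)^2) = 170041600/7982171649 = 0.02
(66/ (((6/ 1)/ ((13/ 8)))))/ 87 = 143/ 696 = 0.21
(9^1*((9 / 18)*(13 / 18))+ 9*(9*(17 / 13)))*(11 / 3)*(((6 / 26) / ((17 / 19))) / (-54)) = -1186493 / 620568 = -1.91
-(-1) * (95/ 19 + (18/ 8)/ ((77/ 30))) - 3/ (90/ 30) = 751/ 154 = 4.88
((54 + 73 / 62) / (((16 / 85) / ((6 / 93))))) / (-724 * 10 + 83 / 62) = -290785 / 111301656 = -0.00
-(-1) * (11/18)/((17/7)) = 0.25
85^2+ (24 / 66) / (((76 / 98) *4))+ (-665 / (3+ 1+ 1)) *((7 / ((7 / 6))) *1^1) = 2686535 / 418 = 6427.12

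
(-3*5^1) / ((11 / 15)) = -225 / 11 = -20.45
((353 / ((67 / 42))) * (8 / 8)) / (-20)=-7413 / 670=-11.06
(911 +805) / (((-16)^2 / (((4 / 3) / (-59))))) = -143 / 944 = -0.15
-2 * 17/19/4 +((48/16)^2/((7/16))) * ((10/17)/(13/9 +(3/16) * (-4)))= 383869/22610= 16.98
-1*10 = -10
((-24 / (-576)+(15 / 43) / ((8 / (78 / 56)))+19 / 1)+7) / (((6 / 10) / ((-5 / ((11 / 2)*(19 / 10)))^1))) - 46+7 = -59.82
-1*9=-9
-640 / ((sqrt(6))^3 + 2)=320 / 53 - 960*sqrt(6) / 53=-38.33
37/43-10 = -393/43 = -9.14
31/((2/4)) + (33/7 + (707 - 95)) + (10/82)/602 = 16752031/24682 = 678.71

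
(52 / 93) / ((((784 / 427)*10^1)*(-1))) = -793 / 26040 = -0.03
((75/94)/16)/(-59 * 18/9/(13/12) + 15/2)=-325/661008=-0.00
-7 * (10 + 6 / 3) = -84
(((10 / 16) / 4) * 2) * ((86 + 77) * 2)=815 / 8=101.88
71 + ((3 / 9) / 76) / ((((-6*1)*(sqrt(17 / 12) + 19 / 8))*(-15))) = 2591146 / 36495 -4*sqrt(51) / 2080215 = 71.00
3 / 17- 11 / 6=-169 / 102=-1.66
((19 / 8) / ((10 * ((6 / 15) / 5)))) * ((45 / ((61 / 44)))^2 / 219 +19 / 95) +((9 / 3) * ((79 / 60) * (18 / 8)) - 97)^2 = 13522870834233 / 1738451200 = 7778.69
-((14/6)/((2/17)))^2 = -393.36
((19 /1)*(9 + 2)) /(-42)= -209 /42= -4.98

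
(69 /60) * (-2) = -23 /10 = -2.30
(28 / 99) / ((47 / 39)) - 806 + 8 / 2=-1243538 / 1551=-801.77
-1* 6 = -6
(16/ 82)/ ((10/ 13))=52/ 205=0.25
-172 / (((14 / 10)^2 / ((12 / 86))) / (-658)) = 56400 / 7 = 8057.14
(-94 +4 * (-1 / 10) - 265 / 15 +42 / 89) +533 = 562576 / 1335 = 421.41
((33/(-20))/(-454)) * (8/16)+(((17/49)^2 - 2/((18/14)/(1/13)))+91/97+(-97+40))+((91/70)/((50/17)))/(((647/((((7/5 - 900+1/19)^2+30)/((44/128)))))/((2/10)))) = 95664885293313380651671/361182836633960250000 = 264.87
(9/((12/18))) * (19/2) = 513/4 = 128.25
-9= -9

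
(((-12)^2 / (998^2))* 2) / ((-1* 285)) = -24 / 23655095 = -0.00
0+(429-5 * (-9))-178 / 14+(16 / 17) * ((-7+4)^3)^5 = -1607022691 / 119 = -13504392.36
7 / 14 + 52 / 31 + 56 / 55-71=-231213 / 3410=-67.80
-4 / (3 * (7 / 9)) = -12 / 7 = -1.71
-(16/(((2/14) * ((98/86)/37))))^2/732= -162001984/8967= -18066.46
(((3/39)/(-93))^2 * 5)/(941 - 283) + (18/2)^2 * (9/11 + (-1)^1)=-155809347821/10579647078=-14.73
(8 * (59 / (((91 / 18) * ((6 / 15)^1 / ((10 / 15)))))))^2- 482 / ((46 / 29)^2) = 210456523439 / 8761298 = 24021.16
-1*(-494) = 494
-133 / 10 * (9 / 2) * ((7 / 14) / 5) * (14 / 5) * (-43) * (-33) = -11889801 / 500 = -23779.60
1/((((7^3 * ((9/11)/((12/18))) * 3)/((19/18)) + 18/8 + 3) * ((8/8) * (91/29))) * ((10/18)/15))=218196/30472169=0.01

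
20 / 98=10 / 49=0.20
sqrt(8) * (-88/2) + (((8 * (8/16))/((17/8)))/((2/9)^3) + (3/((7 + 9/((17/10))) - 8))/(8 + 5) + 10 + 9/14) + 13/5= 208725861/1129310 - 88 * sqrt(2)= 60.38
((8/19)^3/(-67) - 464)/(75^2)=-213233104/2584985625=-0.08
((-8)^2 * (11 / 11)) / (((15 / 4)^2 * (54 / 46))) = 23552 / 6075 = 3.88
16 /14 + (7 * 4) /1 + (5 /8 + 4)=33.77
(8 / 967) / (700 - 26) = 4 / 325879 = 0.00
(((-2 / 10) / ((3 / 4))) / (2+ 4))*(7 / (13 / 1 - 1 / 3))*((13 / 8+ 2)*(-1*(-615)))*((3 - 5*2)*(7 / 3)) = 407827 / 456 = 894.36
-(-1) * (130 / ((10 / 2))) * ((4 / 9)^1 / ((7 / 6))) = 208 / 21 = 9.90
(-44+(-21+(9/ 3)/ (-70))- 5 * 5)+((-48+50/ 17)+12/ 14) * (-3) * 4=524049/ 1190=440.38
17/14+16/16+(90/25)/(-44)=821/385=2.13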